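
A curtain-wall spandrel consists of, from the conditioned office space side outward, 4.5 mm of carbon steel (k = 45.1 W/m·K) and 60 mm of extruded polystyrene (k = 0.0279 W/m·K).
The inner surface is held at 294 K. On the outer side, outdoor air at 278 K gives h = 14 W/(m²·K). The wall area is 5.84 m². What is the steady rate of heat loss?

Model the wall as resistances in series:
R_carbon steel = L/(kA) = 0.0045/(45.1×5.84) = 1.709×10^-5 K/W
R_extruded polystyrene = L/(kA) = 0.06/(0.0279×5.84) = 0.3682 K/W
R_outer film = 1/(h_o·A) = 1/(14×5.84) = 0.01223 K/W
R_total = 0.3805 K/W
Q = ΔT / R_total = 16 / 0.3805

Q ≈ 42.1 W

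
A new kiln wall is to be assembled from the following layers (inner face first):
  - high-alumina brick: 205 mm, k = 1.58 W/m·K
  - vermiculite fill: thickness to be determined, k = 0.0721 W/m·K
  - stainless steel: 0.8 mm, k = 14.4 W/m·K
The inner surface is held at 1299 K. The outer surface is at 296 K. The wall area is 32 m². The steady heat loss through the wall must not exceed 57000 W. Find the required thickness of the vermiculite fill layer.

Thermal resistances in series:
R_high-alumina brick = L/(kA) = 0.205/(1.58×32) = 0.004055 K/W
R_stainless steel = L/(kA) = 0.0008/(14.4×32) = 1.736×10^-6 K/W
Sum of the known resistances R_other = 0.004056 K/W
Required total resistance R_tot = ΔT/Q_allow = 1003/57000 = 0.0176 K/W
R_vermiculite fill = R_tot − R_other = 0.01354 K/W
L = R·k·A = 0.01354×0.0721×32

L ≈ 31.2 mm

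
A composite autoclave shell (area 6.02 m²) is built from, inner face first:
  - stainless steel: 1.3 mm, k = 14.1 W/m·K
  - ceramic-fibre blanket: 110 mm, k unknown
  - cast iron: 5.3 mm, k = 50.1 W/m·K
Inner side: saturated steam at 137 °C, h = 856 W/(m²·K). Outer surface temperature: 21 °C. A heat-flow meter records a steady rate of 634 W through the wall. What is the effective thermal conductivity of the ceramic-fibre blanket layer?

k ≈ 0.1 W/(m·K)

Series thermal resistances:
R_inner film = 1/(h_i·A) = 1/(856×6.02) = 1.941×10^-4 K/W
R_stainless steel = L/(kA) = 0.0013/(14.1×6.02) = 1.532×10^-5 K/W
R_cast iron = L/(kA) = 0.0053/(50.1×6.02) = 1.757×10^-5 K/W
Sum of known resistances R_other = 2.269×10^-4 K/W
Total R = ΔT/Q = 116/634 = 0.183 K/W
R_ceramic-fibre blanket = R_total − R_other = 0.1827 K/W
k = L/(R·A) = 0.11/(0.1827×6.02)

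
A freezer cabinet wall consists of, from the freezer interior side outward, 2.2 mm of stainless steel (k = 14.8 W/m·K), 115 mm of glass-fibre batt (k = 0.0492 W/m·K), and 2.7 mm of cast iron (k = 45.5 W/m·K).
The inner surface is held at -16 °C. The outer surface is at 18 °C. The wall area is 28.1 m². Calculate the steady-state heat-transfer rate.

Q ≈ 409 W

Thermal resistances in series:
R_stainless steel = L/(kA) = 0.0022/(14.8×28.1) = 5.29×10^-6 K/W
R_glass-fibre batt = L/(kA) = 0.115/(0.0492×28.1) = 0.08318 K/W
R_cast iron = L/(kA) = 0.0027/(45.5×28.1) = 2.112×10^-6 K/W
R_total = 0.08319 K/W
Q = ΔT / R_total = 34 / 0.08319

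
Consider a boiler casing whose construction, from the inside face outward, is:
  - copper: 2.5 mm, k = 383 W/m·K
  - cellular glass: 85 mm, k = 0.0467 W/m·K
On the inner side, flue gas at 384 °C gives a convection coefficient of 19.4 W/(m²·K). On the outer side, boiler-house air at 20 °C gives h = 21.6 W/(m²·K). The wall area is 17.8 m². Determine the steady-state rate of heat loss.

Q ≈ 3380 W

Using the resistance-network approach (series):
R_inner film = 1/(h_i·A) = 1/(19.4×17.8) = 0.002896 K/W
R_copper = L/(kA) = 0.0025/(383×17.8) = 3.667×10^-7 K/W
R_cellular glass = L/(kA) = 0.085/(0.0467×17.8) = 0.1023 K/W
R_outer film = 1/(h_o·A) = 1/(21.6×17.8) = 0.002601 K/W
R_total = 0.1078 K/W
Q = ΔT / R_total = 364 / 0.1078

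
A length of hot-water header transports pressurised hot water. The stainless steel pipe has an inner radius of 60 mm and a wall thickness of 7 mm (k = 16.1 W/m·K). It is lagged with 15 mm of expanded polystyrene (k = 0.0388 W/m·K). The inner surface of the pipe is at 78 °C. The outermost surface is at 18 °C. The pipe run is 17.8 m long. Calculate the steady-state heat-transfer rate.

Treating each annulus and film as a series resistance:
R_stainless steel pipe wall = ln(67/60)/(2π×16.1×17.8) = 6.128×10^-5 K/W
R_expanded polystyrene = ln(82/67)/(2π×0.0388×17.8) = 0.04656 K/W
R_total = 0.04662 K/W
Q = ΔT/R_total = 60/0.04662

Q ≈ 1290 W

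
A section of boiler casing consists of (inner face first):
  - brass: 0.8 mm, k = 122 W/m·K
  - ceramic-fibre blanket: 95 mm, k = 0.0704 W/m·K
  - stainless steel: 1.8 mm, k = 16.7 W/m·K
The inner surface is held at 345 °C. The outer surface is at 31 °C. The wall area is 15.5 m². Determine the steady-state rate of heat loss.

Q ≈ 3610 W

Model the wall as resistances in series:
R_brass = L/(kA) = 0.0008/(122×15.5) = 4.231×10^-7 K/W
R_ceramic-fibre blanket = L/(kA) = 0.095/(0.0704×15.5) = 0.08706 K/W
R_stainless steel = L/(kA) = 0.0018/(16.7×15.5) = 6.954×10^-6 K/W
R_total = 0.08707 K/W
Q = ΔT / R_total = 314 / 0.08707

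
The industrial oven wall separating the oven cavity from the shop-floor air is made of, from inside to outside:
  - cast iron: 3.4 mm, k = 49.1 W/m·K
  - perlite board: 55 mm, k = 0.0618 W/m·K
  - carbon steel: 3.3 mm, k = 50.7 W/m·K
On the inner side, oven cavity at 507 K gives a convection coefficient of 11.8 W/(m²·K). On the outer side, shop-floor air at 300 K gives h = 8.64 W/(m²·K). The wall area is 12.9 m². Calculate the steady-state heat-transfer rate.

Q ≈ 2450 W

Treating each layer as a thermal resistance in series:
R_inner film = 1/(h_i·A) = 1/(11.8×12.9) = 0.006569 K/W
R_cast iron = L/(kA) = 0.0034/(49.1×12.9) = 5.368×10^-6 K/W
R_perlite board = L/(kA) = 0.055/(0.0618×12.9) = 0.06899 K/W
R_carbon steel = L/(kA) = 0.0033/(50.7×12.9) = 5.046×10^-6 K/W
R_outer film = 1/(h_o·A) = 1/(8.64×12.9) = 0.008972 K/W
R_total = 0.08454 K/W
Q = ΔT / R_total = 207 / 0.08454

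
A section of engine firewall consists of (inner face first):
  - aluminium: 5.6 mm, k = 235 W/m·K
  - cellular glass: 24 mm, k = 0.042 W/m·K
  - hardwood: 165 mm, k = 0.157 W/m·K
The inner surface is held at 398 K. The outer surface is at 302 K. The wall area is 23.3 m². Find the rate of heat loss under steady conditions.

Thermal resistances in series:
R_aluminium = L/(kA) = 0.0056/(235×23.3) = 1.023×10^-6 K/W
R_cellular glass = L/(kA) = 0.024/(0.042×23.3) = 0.02452 K/W
R_hardwood = L/(kA) = 0.165/(0.157×23.3) = 0.04511 K/W
R_total = 0.06963 K/W
Q = ΔT / R_total = 96 / 0.06963

Q ≈ 1380 W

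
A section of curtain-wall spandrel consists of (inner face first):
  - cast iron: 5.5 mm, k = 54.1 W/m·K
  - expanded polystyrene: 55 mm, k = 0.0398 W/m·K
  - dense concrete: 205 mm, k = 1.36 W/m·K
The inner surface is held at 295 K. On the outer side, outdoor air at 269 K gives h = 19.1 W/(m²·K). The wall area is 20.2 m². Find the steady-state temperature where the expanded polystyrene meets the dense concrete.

T ≈ 272 K

Using the resistance-network approach (series):
R_cast iron = L/(kA) = 0.0055/(54.1×20.2) = 5.033×10^-6 K/W
R_expanded polystyrene = L/(kA) = 0.055/(0.0398×20.2) = 0.06841 K/W
R_dense concrete = L/(kA) = 0.205/(1.36×20.2) = 0.007462 K/W
R_outer film = 1/(h_o·A) = 1/(19.1×20.2) = 0.002592 K/W
R_total = 0.07847 K/W;  Q = ΔT/R_total = 26/0.07847 = 331.3 W
T_interface = T_inner − Q·ΣR(inner→interface) = 295 − 331×0.06842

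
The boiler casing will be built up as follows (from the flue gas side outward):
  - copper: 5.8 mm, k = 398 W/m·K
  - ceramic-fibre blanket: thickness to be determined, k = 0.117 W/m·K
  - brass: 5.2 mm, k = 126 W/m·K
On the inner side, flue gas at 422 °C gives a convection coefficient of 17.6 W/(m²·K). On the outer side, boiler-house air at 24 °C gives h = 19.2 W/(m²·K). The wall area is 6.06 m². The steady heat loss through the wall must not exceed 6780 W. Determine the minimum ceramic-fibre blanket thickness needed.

Treating each layer as a thermal resistance in series:
R_inner film = 1/(h_i·A) = 1/(17.6×6.06) = 0.009376 K/W
R_copper = L/(kA) = 0.0058/(398×6.06) = 2.405×10^-6 K/W
R_brass = L/(kA) = 0.0052/(126×6.06) = 6.81×10^-6 K/W
R_outer film = 1/(h_o·A) = 1/(19.2×6.06) = 0.008595 K/W
Sum of the known resistances R_other = 0.01798 K/W
Required total resistance R_tot = ΔT/Q_allow = 398/6780 = 0.0587 K/W
R_ceramic-fibre blanket = R_tot − R_other = 0.04072 K/W
L = R·k·A = 0.04072×0.117×6.06

L ≈ 28.9 mm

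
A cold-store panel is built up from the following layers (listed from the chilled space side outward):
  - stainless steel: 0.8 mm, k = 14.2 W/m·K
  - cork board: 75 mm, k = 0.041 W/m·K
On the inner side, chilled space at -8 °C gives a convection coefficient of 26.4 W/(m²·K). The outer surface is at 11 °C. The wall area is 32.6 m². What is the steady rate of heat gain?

Thermal resistances in series:
R_inner film = 1/(h_i·A) = 1/(26.4×32.6) = 0.001162 K/W
R_stainless steel = L/(kA) = 0.0008/(14.2×32.6) = 1.728×10^-6 K/W
R_cork board = L/(kA) = 0.075/(0.041×32.6) = 0.05611 K/W
R_total = 0.05728 K/W
Q = ΔT / R_total = 19 / 0.05728

Q ≈ 332 W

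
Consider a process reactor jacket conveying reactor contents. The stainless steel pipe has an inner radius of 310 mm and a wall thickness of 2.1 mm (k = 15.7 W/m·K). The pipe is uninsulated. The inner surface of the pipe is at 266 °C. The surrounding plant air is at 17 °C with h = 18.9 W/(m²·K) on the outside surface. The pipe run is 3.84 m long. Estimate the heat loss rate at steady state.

Q ≈ 35300 W

Cylindrical conduction, so R = ln(r₂/r₁)/(2πkL) per layer, in series:
R_stainless steel pipe wall = ln(312.1/310)/(2π×15.7×3.84) = 1.782×10^-5 K/W
R_outer film = 1/(h_o·2πr_oL) = 1/(18.9×2π×0.3121×3.84) = 0.007026 K/W
R_total = 0.007044 K/W
Q = ΔT/R_total = 249/0.007044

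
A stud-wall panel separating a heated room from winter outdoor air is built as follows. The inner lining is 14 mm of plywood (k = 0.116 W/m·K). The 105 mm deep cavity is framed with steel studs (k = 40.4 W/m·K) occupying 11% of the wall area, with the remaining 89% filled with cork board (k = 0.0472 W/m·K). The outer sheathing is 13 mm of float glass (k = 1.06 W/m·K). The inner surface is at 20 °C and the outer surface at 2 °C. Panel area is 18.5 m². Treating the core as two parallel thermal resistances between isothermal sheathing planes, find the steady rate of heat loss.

Sheathing layers in series; stud and cavity paths in parallel between them.
R_inner = 0.014/(0.116×18.5) = 0.006524 K/W
R_stud  = 0.105/(40.4×0.11×18.5) = 0.001277 K/W
R_cav   = 0.105/(0.0472×0.89×18.5) = 0.1351 K/W
1/R_core = 1/R_stud + 1/R_cav → R_core = 0.001265 K/W
R_outer = 0.013/(1.06×18.5) = 6.629×10^-4 K/W
R_total = 0.008452 K/W
Q = ΔT/R_total = 18/0.008452

Q ≈ 2130 W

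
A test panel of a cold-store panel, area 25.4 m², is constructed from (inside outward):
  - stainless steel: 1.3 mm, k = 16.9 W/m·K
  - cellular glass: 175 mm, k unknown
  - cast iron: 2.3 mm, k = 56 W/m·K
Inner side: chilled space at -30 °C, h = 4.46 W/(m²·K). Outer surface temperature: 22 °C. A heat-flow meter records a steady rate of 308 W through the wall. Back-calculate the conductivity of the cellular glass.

Using the resistance-network approach (series):
R_inner film = 1/(h_i·A) = 1/(4.46×25.4) = 0.008827 K/W
R_stainless steel = L/(kA) = 0.0013/(16.9×25.4) = 3.028×10^-6 K/W
R_cast iron = L/(kA) = 0.0023/(56×25.4) = 1.617×10^-6 K/W
Sum of known resistances R_other = 0.008832 K/W
Total R = ΔT/Q = 52/308 = 0.1688 K/W
R_cellular glass = R_total − R_other = 0.16 K/W
k = L/(R·A) = 0.175/(0.16×25.4)

k ≈ 0.0431 W/(m·K)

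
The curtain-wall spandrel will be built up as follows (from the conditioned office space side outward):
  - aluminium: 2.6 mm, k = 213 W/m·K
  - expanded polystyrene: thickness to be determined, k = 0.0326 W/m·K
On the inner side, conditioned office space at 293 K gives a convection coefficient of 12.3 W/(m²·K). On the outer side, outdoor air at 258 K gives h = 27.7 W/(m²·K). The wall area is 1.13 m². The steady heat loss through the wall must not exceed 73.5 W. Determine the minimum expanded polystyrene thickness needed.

Series thermal resistances:
R_inner film = 1/(h_i·A) = 1/(12.3×1.13) = 0.07195 K/W
R_aluminium = L/(kA) = 0.0026/(213×1.13) = 1.08×10^-5 K/W
R_outer film = 1/(h_o·A) = 1/(27.7×1.13) = 0.03195 K/W
Sum of the known resistances R_other = 0.1039 K/W
Required total resistance R_tot = ΔT/Q_allow = 35/73.5 = 0.4762 K/W
R_expanded polystyrene = R_tot − R_other = 0.3723 K/W
L = R·k·A = 0.3723×0.0326×1.13

L ≈ 13.7 mm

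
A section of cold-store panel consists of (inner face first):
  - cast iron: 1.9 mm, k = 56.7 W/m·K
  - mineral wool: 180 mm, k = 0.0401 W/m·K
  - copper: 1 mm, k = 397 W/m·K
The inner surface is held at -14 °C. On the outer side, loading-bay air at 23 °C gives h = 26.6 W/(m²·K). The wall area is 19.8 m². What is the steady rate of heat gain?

Using the resistance-network approach (series):
R_cast iron = L/(kA) = 0.0019/(56.7×19.8) = 1.692×10^-6 K/W
R_mineral wool = L/(kA) = 0.18/(0.0401×19.8) = 0.2267 K/W
R_copper = L/(kA) = 0.001/(397×19.8) = 1.272×10^-7 K/W
R_outer film = 1/(h_o·A) = 1/(26.6×19.8) = 0.001899 K/W
R_total = 0.2286 K/W
Q = ΔT / R_total = 37 / 0.2286

Q ≈ 162 W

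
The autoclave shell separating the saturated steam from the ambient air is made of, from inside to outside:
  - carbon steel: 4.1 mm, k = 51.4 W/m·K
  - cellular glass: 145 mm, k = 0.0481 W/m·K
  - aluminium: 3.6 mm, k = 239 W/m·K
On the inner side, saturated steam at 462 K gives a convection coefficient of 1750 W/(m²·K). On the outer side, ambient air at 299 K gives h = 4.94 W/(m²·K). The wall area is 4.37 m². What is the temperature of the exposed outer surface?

Treating each layer as a thermal resistance in series:
R_inner film = 1/(h_i·A) = 1/(1750×4.37) = 1.308×10^-4 K/W
R_carbon steel = L/(kA) = 0.0041/(51.4×4.37) = 1.825×10^-5 K/W
R_cellular glass = L/(kA) = 0.145/(0.0481×4.37) = 0.6898 K/W
R_aluminium = L/(kA) = 0.0036/(239×4.37) = 3.447×10^-6 K/W
R_outer film = 1/(h_o·A) = 1/(4.94×4.37) = 0.04632 K/W
R_total = 0.7363 K/W;  Q = ΔT/R_total = 163/0.7363 = 221.4 W
T_interface = T_inner − Q·ΣR(inner→interface) = 462 − 221×0.69

T ≈ 309 K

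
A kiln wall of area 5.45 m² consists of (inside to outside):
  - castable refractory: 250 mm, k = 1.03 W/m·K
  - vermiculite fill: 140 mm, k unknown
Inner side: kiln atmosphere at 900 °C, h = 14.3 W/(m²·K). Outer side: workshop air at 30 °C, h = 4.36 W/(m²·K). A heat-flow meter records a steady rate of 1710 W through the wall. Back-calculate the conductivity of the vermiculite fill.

Thermal resistances in series:
R_inner film = 1/(h_i·A) = 1/(14.3×5.45) = 0.01283 K/W
R_castable refractory = L/(kA) = 0.25/(1.03×5.45) = 0.04454 K/W
R_outer film = 1/(h_o·A) = 1/(4.36×5.45) = 0.04208 K/W
Sum of known resistances R_other = 0.09945 K/W
Total R = ΔT/Q = 870/1710 = 0.5088 K/W
R_vermiculite fill = R_total − R_other = 0.4093 K/W
k = L/(R·A) = 0.14/(0.4093×5.45)

k ≈ 0.0628 W/(m·K)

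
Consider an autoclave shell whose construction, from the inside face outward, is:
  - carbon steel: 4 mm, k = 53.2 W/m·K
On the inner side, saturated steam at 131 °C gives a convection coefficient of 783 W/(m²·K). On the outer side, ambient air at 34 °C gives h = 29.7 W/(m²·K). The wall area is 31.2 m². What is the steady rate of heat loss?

Q ≈ 86400 W

Series thermal resistances:
R_inner film = 1/(h_i·A) = 1/(783×31.2) = 4.093×10^-5 K/W
R_carbon steel = L/(kA) = 0.004/(53.2×31.2) = 2.41×10^-6 K/W
R_outer film = 1/(h_o·A) = 1/(29.7×31.2) = 0.001079 K/W
R_total = 0.001123 K/W
Q = ΔT / R_total = 97 / 0.001123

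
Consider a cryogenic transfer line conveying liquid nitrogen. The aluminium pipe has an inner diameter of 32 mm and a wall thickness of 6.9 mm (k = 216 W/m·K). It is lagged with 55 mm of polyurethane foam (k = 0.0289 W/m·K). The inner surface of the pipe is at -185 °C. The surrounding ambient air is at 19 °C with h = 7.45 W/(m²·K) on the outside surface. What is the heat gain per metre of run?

Cylindrical conduction, so R = ln(r₂/r₁)/(2πkL) per layer, in series:
R_aluminium pipe wall = ln(22.9/16)/(2π×216×1) = 2.642×10^-4 K/W
R_polyurethane foam = ln(77.9/22.9)/(2π×0.0289×1) = 6.742 K/W
R_outer film = 1/(h_o·2πr_oL) = 1/(7.45×2π×0.0779×1) = 0.2742 K/W
R_total = 7.017 K/W
Q = ΔT/R_total = 204/7.017

q′ ≈ 29.1 W/m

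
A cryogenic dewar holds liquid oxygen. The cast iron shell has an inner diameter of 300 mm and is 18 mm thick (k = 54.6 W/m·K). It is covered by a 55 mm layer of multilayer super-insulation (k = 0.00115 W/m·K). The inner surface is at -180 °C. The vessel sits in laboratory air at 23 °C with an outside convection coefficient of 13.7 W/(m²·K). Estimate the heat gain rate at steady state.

Q ≈ 2 W

Each spherical layer contributes R = (1/r_i − 1/r_o)/(4πk):
R_cast iron shell = (1/0.15 − 1/0.168)/(4π×54.6) = 0.001041 K/W
R_multilayer super-insulation = (1/0.168 − 1/0.223)/(4π×0.00115) = 101.6 K/W
R_outer film = 1/(h·4πr_o²) = 1/(13.7×4π×0.223²) = 0.1168 K/W
R_total = 101.7 K/W
Q = ΔT/R_total = 203/101.7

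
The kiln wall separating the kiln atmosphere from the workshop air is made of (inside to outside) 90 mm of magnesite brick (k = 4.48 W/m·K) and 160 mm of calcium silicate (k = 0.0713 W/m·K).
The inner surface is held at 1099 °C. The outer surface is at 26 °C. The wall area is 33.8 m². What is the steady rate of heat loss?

Model the wall as resistances in series:
R_magnesite brick = L/(kA) = 0.09/(4.48×33.8) = 5.944×10^-4 K/W
R_calcium silicate = L/(kA) = 0.16/(0.0713×33.8) = 0.06639 K/W
R_total = 0.06699 K/W
Q = ΔT / R_total = 1073 / 0.06699

Q ≈ 16000 W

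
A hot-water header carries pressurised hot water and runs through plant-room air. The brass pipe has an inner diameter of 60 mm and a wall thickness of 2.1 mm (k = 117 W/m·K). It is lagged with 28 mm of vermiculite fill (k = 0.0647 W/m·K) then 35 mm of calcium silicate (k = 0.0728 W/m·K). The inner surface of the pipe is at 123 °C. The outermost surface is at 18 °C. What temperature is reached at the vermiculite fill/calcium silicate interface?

T ≈ 59.4 °C

Radial resistances (cylindrical: R_cond = ln(r_o/r_i)/(2πkL), R_conv = 1/(h·2πrL)):
R_brass pipe wall = ln(32.1/30)/(2π×117×1) = 9.204×10^-5 K/W
R_vermiculite fill = ln(60.1/32.1)/(2π×0.0647×1) = 1.543 K/W
R_calcium silicate = ln(95.1/60.1)/(2π×0.0728×1) = 1.003 K/W
R_total = 2.546 K/W
Q = ΔT/R_total = 105/2.546
Q = 41.2 W/m
T_interface = T_inner − Q·ΣR(inner→interface) = 123 − 41.2×1.543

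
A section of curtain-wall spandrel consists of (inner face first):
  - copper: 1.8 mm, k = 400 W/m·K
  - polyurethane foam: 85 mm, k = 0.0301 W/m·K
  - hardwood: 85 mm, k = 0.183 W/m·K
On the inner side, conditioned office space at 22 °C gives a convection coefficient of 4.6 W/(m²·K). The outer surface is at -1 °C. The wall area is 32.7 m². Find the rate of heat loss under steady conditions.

Q ≈ 215 W

Thermal resistances in series:
R_inner film = 1/(h_i·A) = 1/(4.6×32.7) = 0.006648 K/W
R_copper = L/(kA) = 0.0018/(400×32.7) = 1.376×10^-7 K/W
R_polyurethane foam = L/(kA) = 0.085/(0.0301×32.7) = 0.08636 K/W
R_hardwood = L/(kA) = 0.085/(0.183×32.7) = 0.0142 K/W
R_total = 0.1072 K/W
Q = ΔT / R_total = 23 / 0.1072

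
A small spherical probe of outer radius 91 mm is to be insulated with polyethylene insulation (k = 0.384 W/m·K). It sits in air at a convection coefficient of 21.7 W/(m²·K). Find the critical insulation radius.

r_cr ≈ 35.4 mm

For a sphere r_cr = 2k/h = 2×0.384/21.7
r_cr = 35.4 mm; since the bare radius (91 mm) is above r_cr, any added insulation will reduce heat loss.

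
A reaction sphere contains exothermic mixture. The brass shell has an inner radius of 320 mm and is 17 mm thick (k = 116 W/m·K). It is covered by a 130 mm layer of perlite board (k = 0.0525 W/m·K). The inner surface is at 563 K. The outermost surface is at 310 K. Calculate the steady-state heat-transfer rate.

Q ≈ 202 W

Spherical conduction: R = (1/r_in − 1/r_out)/(4πk) per layer; series-sum.
R_brass shell = (1/0.32 − 1/0.337)/(4π×116) = 1.081×10^-4 K/W
R_perlite board = (1/0.337 − 1/0.467)/(4π×0.0525) = 1.252 K/W
R_total = 1.252 K/W
Q = ΔT/R_total = 253/1.252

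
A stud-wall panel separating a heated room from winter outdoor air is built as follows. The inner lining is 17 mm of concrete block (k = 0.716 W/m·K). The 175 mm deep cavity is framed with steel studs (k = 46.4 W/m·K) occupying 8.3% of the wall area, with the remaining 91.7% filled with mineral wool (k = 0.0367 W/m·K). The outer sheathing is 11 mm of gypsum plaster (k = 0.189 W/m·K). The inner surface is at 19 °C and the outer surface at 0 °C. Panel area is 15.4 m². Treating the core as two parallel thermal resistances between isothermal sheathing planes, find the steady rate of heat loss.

Q ≈ 2300 W

Sheathing layers in series; stud and cavity paths in parallel between them.
R_inner = 0.017/(0.716×15.4) = 0.001542 K/W
R_stud  = 0.175/(46.4×0.083×15.4) = 0.002951 K/W
R_cav   = 0.175/(0.0367×0.917×15.4) = 0.3377 K/W
1/R_core = 1/R_stud + 1/R_cav → R_core = 0.002925 K/W
R_outer = 0.011/(0.189×15.4) = 0.003779 K/W
R_total = 0.008246 K/W
Q = ΔT/R_total = 19/0.008246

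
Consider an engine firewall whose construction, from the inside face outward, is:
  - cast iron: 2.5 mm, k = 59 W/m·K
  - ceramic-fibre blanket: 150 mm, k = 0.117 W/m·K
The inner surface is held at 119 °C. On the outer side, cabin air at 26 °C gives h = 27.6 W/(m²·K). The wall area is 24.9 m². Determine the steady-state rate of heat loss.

Using the resistance-network approach (series):
R_cast iron = L/(kA) = 0.0025/(59×24.9) = 1.702×10^-6 K/W
R_ceramic-fibre blanket = L/(kA) = 0.15/(0.117×24.9) = 0.05149 K/W
R_outer film = 1/(h_o·A) = 1/(27.6×24.9) = 0.001455 K/W
R_total = 0.05294 K/W
Q = ΔT / R_total = 93 / 0.05294

Q ≈ 1760 W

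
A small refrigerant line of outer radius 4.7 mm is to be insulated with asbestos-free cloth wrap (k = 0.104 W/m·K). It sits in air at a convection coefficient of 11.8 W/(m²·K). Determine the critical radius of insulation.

r_cr ≈ 8.81 mm

For a cylinder r_cr = k/h = 0.104/11.8
r_cr = 8.81 mm; since the bare radius (4.7 mm) is below r_cr, adding a thin layer of insulation will *increase* heat loss.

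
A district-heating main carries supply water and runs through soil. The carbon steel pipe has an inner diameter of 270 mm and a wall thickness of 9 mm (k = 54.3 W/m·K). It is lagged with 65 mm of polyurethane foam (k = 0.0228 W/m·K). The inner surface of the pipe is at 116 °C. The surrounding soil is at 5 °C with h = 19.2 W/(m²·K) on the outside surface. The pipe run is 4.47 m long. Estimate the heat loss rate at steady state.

Treating each annulus and film as a series resistance:
R_carbon steel pipe wall = ln(144/135)/(2π×54.3×4.47) = 4.232×10^-5 K/W
R_polyurethane foam = ln(209/144)/(2π×0.0228×4.47) = 0.5817 K/W
R_outer film = 1/(h_o·2πr_oL) = 1/(19.2×2π×0.209×4.47) = 0.008873 K/W
R_total = 0.5907 K/W
Q = ΔT/R_total = 111/0.5907

Q ≈ 188 W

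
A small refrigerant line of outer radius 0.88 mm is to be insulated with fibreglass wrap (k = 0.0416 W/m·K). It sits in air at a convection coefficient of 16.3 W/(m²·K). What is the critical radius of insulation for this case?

For a cylinder r_cr = k/h = 0.0416/16.3
r_cr = 2.55 mm; since the bare radius (0.88 mm) is below r_cr, adding a thin layer of insulation will *increase* heat loss.

r_cr ≈ 2.55 mm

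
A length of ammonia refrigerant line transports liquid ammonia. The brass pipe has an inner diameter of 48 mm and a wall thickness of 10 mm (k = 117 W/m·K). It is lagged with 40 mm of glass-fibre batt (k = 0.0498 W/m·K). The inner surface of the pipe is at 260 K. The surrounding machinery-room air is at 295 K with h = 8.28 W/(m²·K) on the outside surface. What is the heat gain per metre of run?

Cylindrical conduction, so R = ln(r₂/r₁)/(2πkL) per layer, in series:
R_brass pipe wall = ln(34/24)/(2π×117×1) = 4.738×10^-4 K/W
R_glass-fibre batt = ln(74/34)/(2π×0.0498×1) = 2.485 K/W
R_outer film = 1/(h_o·2πr_oL) = 1/(8.28×2π×0.074×1) = 0.2598 K/W
R_total = 2.746 K/W
Q = ΔT/R_total = 35/2.746

q′ ≈ 12.7 W/m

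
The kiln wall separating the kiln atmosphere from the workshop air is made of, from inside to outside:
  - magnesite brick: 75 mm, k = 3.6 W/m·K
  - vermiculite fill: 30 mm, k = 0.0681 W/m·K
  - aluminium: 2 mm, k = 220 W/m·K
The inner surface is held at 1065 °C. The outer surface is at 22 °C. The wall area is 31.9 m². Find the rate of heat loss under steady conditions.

Series thermal resistances:
R_magnesite brick = L/(kA) = 0.075/(3.6×31.9) = 6.531×10^-4 K/W
R_vermiculite fill = L/(kA) = 0.03/(0.0681×31.9) = 0.01381 K/W
R_aluminium = L/(kA) = 0.002/(220×31.9) = 2.85×10^-7 K/W
R_total = 0.01446 K/W
Q = ΔT / R_total = 1043 / 0.01446

Q ≈ 72100 W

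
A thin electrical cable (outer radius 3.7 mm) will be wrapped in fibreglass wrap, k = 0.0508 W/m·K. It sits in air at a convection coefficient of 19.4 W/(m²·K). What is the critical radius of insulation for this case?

For a cylinder r_cr = k/h = 0.0508/19.4
r_cr = 2.62 mm; since the bare radius (3.7 mm) is above r_cr, any added insulation will reduce heat loss.

r_cr ≈ 2.62 mm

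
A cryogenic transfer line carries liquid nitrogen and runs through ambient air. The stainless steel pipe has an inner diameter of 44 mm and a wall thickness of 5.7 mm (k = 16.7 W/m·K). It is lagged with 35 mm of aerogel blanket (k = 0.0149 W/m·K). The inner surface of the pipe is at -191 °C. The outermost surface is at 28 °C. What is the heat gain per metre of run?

Radial resistances (cylindrical: R_cond = ln(r_o/r_i)/(2πkL), R_conv = 1/(h·2πrL)):
R_stainless steel pipe wall = ln(27.7/22)/(2π×16.7×1) = 0.002196 K/W
R_aerogel blanket = ln(62.7/27.7)/(2π×0.0149×1) = 8.726 K/W
R_total = 8.728 K/W
Q = ΔT/R_total = 219/8.728

q′ ≈ 25.1 W/m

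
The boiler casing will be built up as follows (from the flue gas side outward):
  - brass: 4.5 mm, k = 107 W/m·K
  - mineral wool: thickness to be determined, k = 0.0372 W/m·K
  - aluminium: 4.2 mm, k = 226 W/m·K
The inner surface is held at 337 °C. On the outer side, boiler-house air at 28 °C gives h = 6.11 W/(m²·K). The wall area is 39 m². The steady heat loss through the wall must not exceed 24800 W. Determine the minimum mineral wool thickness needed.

L ≈ 12 mm

Model the wall as resistances in series:
R_brass = L/(kA) = 0.0045/(107×39) = 1.078×10^-6 K/W
R_aluminium = L/(kA) = 0.0042/(226×39) = 4.765×10^-7 K/W
R_outer film = 1/(h_o·A) = 1/(6.11×39) = 0.004197 K/W
Sum of the known resistances R_other = 0.004198 K/W
Required total resistance R_tot = ΔT/Q_allow = 309/24800 = 0.01246 K/W
R_mineral wool = R_tot − R_other = 0.008262 K/W
L = R·k·A = 0.008262×0.0372×39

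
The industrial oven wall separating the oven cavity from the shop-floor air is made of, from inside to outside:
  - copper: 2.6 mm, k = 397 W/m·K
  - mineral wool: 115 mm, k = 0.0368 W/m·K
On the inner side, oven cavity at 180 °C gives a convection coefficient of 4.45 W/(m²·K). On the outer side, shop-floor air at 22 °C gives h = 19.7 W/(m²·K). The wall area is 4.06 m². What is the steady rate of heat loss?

Q ≈ 189 W

Treating each layer as a thermal resistance in series:
R_inner film = 1/(h_i·A) = 1/(4.45×4.06) = 0.05535 K/W
R_copper = L/(kA) = 0.0026/(397×4.06) = 1.613×10^-6 K/W
R_mineral wool = L/(kA) = 0.115/(0.0368×4.06) = 0.7697 K/W
R_outer film = 1/(h_o·A) = 1/(19.7×4.06) = 0.0125 K/W
R_total = 0.8376 K/W
Q = ΔT / R_total = 158 / 0.8376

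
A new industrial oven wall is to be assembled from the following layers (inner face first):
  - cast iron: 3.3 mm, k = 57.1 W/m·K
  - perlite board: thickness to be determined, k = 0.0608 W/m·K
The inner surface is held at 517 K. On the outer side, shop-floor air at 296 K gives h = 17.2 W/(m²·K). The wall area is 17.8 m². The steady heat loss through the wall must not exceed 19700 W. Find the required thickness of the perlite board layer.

L ≈ 8.6 mm

Using the resistance-network approach (series):
R_cast iron = L/(kA) = 0.0033/(57.1×17.8) = 3.247×10^-6 K/W
R_outer film = 1/(h_o·A) = 1/(17.2×17.8) = 0.003266 K/W
Sum of the known resistances R_other = 0.00327 K/W
Required total resistance R_tot = ΔT/Q_allow = 221/19700 = 0.01122 K/W
R_perlite board = R_tot − R_other = 0.007949 K/W
L = R·k·A = 0.007949×0.0608×17.8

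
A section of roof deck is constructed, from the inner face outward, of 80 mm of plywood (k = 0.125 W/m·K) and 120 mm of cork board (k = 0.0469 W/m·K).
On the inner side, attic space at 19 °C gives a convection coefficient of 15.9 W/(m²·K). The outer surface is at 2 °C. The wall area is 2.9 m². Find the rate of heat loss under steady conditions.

Q ≈ 15.1 W

Thermal resistances in series:
R_inner film = 1/(h_i·A) = 1/(15.9×2.9) = 0.02169 K/W
R_plywood = L/(kA) = 0.08/(0.125×2.9) = 0.2207 K/W
R_cork board = L/(kA) = 0.12/(0.0469×2.9) = 0.8823 K/W
R_total = 1.125 K/W
Q = ΔT / R_total = 17 / 1.125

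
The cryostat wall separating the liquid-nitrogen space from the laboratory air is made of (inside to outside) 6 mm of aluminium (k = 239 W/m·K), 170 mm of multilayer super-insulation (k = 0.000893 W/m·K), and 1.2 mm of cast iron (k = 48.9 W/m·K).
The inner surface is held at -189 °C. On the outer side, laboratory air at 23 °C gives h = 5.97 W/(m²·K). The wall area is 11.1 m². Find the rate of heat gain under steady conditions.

Q ≈ 12.4 W

Model the wall as resistances in series:
R_aluminium = L/(kA) = 0.006/(239×11.1) = 2.262×10^-6 K/W
R_multilayer super-insulation = L/(kA) = 0.17/(0.000893×11.1) = 17.15 K/W
R_cast iron = L/(kA) = 0.0012/(48.9×11.1) = 2.211×10^-6 K/W
R_outer film = 1/(h_o·A) = 1/(5.97×11.1) = 0.01509 K/W
R_total = 17.17 K/W
Q = ΔT / R_total = 212 / 17.17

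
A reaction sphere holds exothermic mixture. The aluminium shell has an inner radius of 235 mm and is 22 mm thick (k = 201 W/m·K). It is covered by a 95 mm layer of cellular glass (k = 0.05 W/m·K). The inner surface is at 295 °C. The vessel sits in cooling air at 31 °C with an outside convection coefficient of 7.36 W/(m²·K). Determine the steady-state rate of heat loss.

Q ≈ 150 W

Radial (spherical) resistances in series:
R_aluminium shell = (1/0.235 − 1/0.257)/(4π×201) = 1.442×10^-4 K/W
R_cellular glass = (1/0.257 − 1/0.352)/(4π×0.05) = 1.671 K/W
R_outer film = 1/(h·4πr_o²) = 1/(7.36×4π×0.352²) = 0.08726 K/W
R_total = 1.759 K/W
Q = ΔT/R_total = 264/1.759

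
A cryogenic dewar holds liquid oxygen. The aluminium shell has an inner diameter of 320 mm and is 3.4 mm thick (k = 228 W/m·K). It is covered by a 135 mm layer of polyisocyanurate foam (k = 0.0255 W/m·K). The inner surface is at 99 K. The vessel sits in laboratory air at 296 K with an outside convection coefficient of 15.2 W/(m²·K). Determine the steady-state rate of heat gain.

Radial (spherical) resistances in series:
R_aluminium shell = (1/0.16 − 1/0.1634)/(4π×228) = 4.539×10^-5 K/W
R_polyisocyanurate foam = (1/0.1634 − 1/0.2984)/(4π×0.0255) = 8.64 K/W
R_outer film = 1/(h·4πr_o²) = 1/(15.2×4π×0.2984²) = 0.0588 K/W
R_total = 8.699 K/W
Q = ΔT/R_total = 197/8.699

Q ≈ 22.6 W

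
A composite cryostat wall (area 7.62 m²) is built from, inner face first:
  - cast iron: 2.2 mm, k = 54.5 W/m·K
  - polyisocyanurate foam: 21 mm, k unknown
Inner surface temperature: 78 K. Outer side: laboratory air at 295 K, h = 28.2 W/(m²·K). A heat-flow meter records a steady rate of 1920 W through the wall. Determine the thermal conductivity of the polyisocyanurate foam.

k ≈ 0.0254 W/(m·K)

Series thermal resistances:
R_cast iron = L/(kA) = 0.0022/(54.5×7.62) = 5.298×10^-6 K/W
R_outer film = 1/(h_o·A) = 1/(28.2×7.62) = 0.004654 K/W
Sum of known resistances R_other = 0.004659 K/W
Total R = ΔT/Q = 217/1920 = 0.113 K/W
R_polyisocyanurate foam = R_total − R_other = 0.1084 K/W
k = L/(R·A) = 0.021/(0.1084×7.62)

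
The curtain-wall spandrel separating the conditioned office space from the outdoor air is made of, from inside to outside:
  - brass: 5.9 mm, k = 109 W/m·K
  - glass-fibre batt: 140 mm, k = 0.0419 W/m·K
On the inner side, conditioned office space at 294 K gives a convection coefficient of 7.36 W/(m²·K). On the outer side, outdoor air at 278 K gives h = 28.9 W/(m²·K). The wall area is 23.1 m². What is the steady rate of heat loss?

Treating each layer as a thermal resistance in series:
R_inner film = 1/(h_i·A) = 1/(7.36×23.1) = 0.005882 K/W
R_brass = L/(kA) = 0.0059/(109×23.1) = 2.343×10^-6 K/W
R_glass-fibre batt = L/(kA) = 0.14/(0.0419×23.1) = 0.1446 K/W
R_outer film = 1/(h_o·A) = 1/(28.9×23.1) = 0.001498 K/W
R_total = 0.152 K/W
Q = ΔT / R_total = 16 / 0.152

Q ≈ 105 W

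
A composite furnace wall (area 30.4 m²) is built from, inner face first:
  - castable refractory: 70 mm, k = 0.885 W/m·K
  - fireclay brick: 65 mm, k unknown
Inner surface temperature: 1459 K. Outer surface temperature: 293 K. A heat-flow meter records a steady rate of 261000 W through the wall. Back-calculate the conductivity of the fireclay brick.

k ≈ 1.15 W/(m·K)

Model the wall as resistances in series:
R_castable refractory = L/(kA) = 0.07/(0.885×30.4) = 0.002602 K/W
Sum of known resistances R_other = 0.002602 K/W
Total R = ΔT/Q = 1166/261000 = 0.004467 K/W
R_fireclay brick = R_total − R_other = 0.001866 K/W
k = L/(R·A) = 0.065/(0.001866×30.4)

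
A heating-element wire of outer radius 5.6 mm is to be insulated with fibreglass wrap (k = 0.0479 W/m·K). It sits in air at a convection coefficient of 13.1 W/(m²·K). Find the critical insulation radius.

r_cr ≈ 3.66 mm

For a cylinder r_cr = k/h = 0.0479/13.1
r_cr = 3.66 mm; since the bare radius (5.6 mm) is above r_cr, any added insulation will reduce heat loss.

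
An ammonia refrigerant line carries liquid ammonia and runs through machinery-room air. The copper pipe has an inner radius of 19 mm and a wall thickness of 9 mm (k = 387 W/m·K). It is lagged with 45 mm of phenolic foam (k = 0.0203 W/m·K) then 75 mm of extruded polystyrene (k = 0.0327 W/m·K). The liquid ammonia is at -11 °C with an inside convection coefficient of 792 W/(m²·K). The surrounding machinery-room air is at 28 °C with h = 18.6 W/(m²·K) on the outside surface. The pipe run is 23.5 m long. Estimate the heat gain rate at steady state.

Q ≈ 83.2 W

Radial resistances (cylindrical: R_cond = ln(r_o/r_i)/(2πkL), R_conv = 1/(h·2πrL)):
R_inner film = 1/(h_i·2πr₁L) = 1/(792×2π×0.019×23.5) = 4.501×10^-4 K/W
R_copper pipe wall = ln(28/19)/(2π×387×23.5) = 6.786×10^-6 K/W
R_phenolic foam = ln(73/28)/(2π×0.0203×23.5) = 0.3197 K/W
R_extruded polystyrene = ln(148/73)/(2π×0.0327×23.5) = 0.1464 K/W
R_outer film = 1/(h_o·2πr_oL) = 1/(18.6×2π×0.148×23.5) = 0.00246 K/W
R_total = 0.469 K/W
Q = ΔT/R_total = 39/0.469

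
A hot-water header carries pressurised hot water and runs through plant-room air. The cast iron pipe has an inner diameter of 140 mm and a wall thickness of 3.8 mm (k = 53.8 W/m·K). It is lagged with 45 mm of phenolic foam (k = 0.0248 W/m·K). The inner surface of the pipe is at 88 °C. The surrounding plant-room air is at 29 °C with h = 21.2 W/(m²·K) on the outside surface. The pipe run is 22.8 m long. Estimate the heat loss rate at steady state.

For a radial system each layer contributes R = ln(r_out/r_in)/(2πkL); films add R = 1/(hA).
R_cast iron pipe wall = ln(73.8/70)/(2π×53.8×22.8) = 6.859×10^-6 K/W
R_phenolic foam = ln(118.8/73.8)/(2π×0.0248×22.8) = 0.134 K/W
R_outer film = 1/(h_o·2πr_oL) = 1/(21.2×2π×0.1188×22.8) = 0.002772 K/W
R_total = 0.1368 K/W
Q = ΔT/R_total = 59/0.1368

Q ≈ 431 W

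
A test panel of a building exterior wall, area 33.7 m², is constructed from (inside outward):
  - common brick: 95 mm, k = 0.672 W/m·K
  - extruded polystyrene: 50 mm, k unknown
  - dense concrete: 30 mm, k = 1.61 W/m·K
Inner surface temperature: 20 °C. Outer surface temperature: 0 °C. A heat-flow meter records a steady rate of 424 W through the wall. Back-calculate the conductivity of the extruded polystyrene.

Using the resistance-network approach (series):
R_common brick = L/(kA) = 0.095/(0.672×33.7) = 0.004195 K/W
R_dense concrete = L/(kA) = 0.03/(1.61×33.7) = 5.529×10^-4 K/W
Sum of known resistances R_other = 0.004748 K/W
Total R = ΔT/Q = 20/424 = 0.04717 K/W
R_extruded polystyrene = R_total − R_other = 0.04242 K/W
k = L/(R·A) = 0.05/(0.04242×33.7)

k ≈ 0.035 W/(m·K)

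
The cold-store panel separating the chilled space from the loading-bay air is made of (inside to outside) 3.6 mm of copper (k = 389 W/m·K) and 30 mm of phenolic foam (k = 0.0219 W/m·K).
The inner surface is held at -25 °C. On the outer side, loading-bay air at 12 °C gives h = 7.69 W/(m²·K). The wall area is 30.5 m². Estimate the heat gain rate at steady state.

Q ≈ 752 W

Series thermal resistances:
R_copper = L/(kA) = 0.0036/(389×30.5) = 3.034×10^-7 K/W
R_phenolic foam = L/(kA) = 0.03/(0.0219×30.5) = 0.04491 K/W
R_outer film = 1/(h_o·A) = 1/(7.69×30.5) = 0.004264 K/W
R_total = 0.04918 K/W
Q = ΔT / R_total = 37 / 0.04918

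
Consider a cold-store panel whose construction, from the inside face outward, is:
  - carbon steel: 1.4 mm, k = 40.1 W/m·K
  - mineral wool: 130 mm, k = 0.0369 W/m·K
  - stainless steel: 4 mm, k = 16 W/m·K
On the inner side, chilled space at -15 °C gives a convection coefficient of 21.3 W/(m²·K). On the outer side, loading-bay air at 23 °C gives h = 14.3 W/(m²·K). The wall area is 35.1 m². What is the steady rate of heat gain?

Using the resistance-network approach (series):
R_inner film = 1/(h_i·A) = 1/(21.3×35.1) = 0.001338 K/W
R_carbon steel = L/(kA) = 0.0014/(40.1×35.1) = 9.947×10^-7 K/W
R_mineral wool = L/(kA) = 0.13/(0.0369×35.1) = 0.1004 K/W
R_stainless steel = L/(kA) = 0.004/(16×35.1) = 7.123×10^-6 K/W
R_outer film = 1/(h_o·A) = 1/(14.3×35.1) = 0.001992 K/W
R_total = 0.1037 K/W
Q = ΔT / R_total = 38 / 0.1037

Q ≈ 366 W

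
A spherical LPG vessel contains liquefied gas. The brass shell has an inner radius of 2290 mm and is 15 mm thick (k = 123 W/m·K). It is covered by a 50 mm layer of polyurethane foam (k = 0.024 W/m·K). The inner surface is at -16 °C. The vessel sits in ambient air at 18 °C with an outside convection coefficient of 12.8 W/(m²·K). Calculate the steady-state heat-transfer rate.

Radial (spherical) resistances in series:
R_brass shell = (1/2.29 − 1/2.305)/(4π×123) = 1.839×10^-6 K/W
R_polyurethane foam = (1/2.305 − 1/2.355)/(4π×0.024) = 0.03054 K/W
R_outer film = 1/(h·4πr_o²) = 1/(12.8×4π×2.355²) = 0.001121 K/W
R_total = 0.03166 K/W
Q = ΔT/R_total = 34/0.03166

Q ≈ 1070 W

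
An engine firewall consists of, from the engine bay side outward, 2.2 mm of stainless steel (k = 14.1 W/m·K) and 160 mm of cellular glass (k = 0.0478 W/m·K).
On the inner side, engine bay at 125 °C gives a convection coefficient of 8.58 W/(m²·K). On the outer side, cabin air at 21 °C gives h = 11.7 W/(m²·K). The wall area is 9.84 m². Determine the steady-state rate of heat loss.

Q ≈ 288 W

Series thermal resistances:
R_inner film = 1/(h_i·A) = 1/(8.58×9.84) = 0.01184 K/W
R_stainless steel = L/(kA) = 0.0022/(14.1×9.84) = 1.586×10^-5 K/W
R_cellular glass = L/(kA) = 0.16/(0.0478×9.84) = 0.3402 K/W
R_outer film = 1/(h_o·A) = 1/(11.7×9.84) = 0.008686 K/W
R_total = 0.3607 K/W
Q = ΔT / R_total = 104 / 0.3607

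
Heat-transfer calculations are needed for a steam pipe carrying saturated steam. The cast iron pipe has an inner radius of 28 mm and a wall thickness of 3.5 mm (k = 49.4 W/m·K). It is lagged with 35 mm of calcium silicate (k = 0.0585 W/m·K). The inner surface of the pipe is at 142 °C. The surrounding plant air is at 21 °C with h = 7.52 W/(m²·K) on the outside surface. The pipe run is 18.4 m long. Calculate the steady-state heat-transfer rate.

Cylindrical conduction, so R = ln(r₂/r₁)/(2πkL) per layer, in series:
R_cast iron pipe wall = ln(31.5/28)/(2π×49.4×18.4) = 2.062×10^-5 K/W
R_calcium silicate = ln(66.5/31.5)/(2π×0.0585×18.4) = 0.1105 K/W
R_outer film = 1/(h_o·2πr_oL) = 1/(7.52×2π×0.0665×18.4) = 0.0173 K/W
R_total = 0.1278 K/W
Q = ΔT/R_total = 121/0.1278

Q ≈ 947 W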